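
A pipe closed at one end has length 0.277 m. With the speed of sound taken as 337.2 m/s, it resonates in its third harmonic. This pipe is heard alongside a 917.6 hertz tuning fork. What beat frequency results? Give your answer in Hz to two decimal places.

Closed pipe (odd harmonics): f_n = n·v/(4L) = 3·337.2/(4·0.277) = 912.9964 Hz.
f_beat = |912.9964 − 917.6| = 4.60 Hz.

4.60 Hz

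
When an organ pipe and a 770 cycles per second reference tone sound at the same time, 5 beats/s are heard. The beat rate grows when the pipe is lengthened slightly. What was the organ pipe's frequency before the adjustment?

765 Hz

|f − 770| = 5, so the organ pipe was at either 765 Hz or 775 Hz.
A longer pipe has a lower fundamental; the adjustment lowers the organ pipe's frequency.
The beat rate rose, so the adjustment moved the organ pipe further from 770 Hz — it was already below the reference.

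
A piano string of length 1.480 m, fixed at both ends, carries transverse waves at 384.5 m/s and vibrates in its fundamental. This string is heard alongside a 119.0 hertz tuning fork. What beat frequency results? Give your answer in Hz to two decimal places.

10.90 Hz

For a string fixed at both ends, f_n = n·v/(2L) = 1·384.5/(2·1.480) = 129.8986 Hz.
f_beat = |129.8986 − 119.0| = 10.90 Hz.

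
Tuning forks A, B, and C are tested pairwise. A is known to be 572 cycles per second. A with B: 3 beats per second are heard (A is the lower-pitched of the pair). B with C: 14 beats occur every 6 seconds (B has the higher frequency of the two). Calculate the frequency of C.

B is above A, so f_B = 572 + 3 = 575 Hz.
B–C: Beat frequency = 14/6 = 2.3333 Hz.
C is below B, so f_C = 575 − 2.3333 = 572.6667 Hz.

572.6667 Hz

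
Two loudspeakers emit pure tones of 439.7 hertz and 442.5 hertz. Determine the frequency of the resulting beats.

Beats arise from superposition of two nearby frequencies; the beat rate is |f₁ − f₂|.
|439.7 − 442.5| = 2.8 Hz.

2.8 Hz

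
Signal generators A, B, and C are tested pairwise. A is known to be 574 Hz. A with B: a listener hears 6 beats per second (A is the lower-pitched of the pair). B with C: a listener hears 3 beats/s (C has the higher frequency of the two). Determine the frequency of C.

B is above A, so f_B = 574 + 6 = 580 Hz.
C is above B, so f_C = 580 + 3 = 583 Hz.

583 Hz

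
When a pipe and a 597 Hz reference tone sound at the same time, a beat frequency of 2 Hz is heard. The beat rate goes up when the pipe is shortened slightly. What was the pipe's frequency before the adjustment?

599 Hz

|f − 597| = 2, so the pipe was at either 595 Hz or 599 Hz.
A shorter pipe has a higher fundamental; the adjustment raises the pipe's frequency.
The beat rate rose, so the adjustment moved the pipe further from 597 Hz — it was already above the reference.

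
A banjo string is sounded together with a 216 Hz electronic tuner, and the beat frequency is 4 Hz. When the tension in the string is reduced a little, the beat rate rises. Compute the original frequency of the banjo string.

|f − 216| = 4, so the banjo string was at either 212 Hz or 220 Hz.
Lower tension means lower frequency; the adjustment lowers the banjo string's frequency.
The beat rate rose, so the adjustment moved the banjo string further from 216 Hz — it was already below the reference.

212 Hz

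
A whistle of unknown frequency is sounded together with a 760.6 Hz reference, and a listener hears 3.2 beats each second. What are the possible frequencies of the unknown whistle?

|f − 760.6| = 3.2, so f = 760.6 ± 3.2.

757.4 Hz or 763.8 Hz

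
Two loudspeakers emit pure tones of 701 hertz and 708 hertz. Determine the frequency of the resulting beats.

7 Hz

Beats arise from superposition of two nearby frequencies; the beat rate is |f₁ − f₂|.
|701 − 708| = 7 Hz.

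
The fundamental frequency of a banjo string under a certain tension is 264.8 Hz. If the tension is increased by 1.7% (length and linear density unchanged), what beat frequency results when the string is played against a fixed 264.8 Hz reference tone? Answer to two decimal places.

2.24 Hz

For a string, f ∝ √T, so the new frequency is 264.8·√1.017 = 267.0413 Hz.
f_beat = |267.0413 − 264.8| = 2.24 Hz.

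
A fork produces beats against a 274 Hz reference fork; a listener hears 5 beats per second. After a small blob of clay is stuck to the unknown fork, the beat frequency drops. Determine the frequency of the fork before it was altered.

279 Hz

|f − 274| = 5, so the fork was at either 269 Hz or 279 Hz.
Adding mass to a fork lowers its frequency; the adjustment lowers the fork's frequency.
The beat rate fell, so the adjustment moved the fork toward 274 Hz — it must have started above the reference.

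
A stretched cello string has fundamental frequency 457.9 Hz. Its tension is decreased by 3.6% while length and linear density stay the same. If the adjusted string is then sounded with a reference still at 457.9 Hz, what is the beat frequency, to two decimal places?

8.32 Hz

For a string, f ∝ √T, so the new frequency is 457.9·√0.964 = 449.5823 Hz.
f_beat = |449.5823 − 457.9| = 8.32 Hz.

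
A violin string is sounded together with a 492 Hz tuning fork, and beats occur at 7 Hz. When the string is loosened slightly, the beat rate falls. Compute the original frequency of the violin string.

|f − 492| = 7, so the violin string was at either 485 Hz or 499 Hz.
Reducing tension lowers a string's frequency; the adjustment lowers the violin string's frequency.
The beat rate fell, so the adjustment moved the violin string toward 492 Hz — it must have started above the reference.

499 Hz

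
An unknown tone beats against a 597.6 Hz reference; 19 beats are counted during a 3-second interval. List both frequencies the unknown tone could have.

Beat frequency = 19/3 = 6.3333 Hz.
|f − 597.6| = 6.3333, so f = 597.6 ± 6.3333.

591.2667 Hz or 603.9333 Hz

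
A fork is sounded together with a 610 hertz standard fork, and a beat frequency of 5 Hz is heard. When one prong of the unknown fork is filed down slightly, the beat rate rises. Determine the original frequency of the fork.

615 Hz

|f − 610| = 5, so the fork was at either 605 Hz or 615 Hz.
Filing a prong removes mass and raises the fork's frequency; the adjustment raises the fork's frequency.
The beat rate rose, so the adjustment moved the fork further from 610 Hz — it was already above the reference.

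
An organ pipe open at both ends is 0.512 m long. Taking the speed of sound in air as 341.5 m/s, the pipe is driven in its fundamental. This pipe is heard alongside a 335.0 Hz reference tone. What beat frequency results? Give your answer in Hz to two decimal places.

1.50 Hz

Open pipe: f_n = n·v/(2L) = 1·341.5/(2·0.512) = 333.4961 Hz.
f_beat = |333.4961 − 335.0| = 1.50 Hz.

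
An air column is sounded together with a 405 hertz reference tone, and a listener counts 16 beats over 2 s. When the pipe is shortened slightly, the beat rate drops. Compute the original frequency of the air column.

397 Hz

Beat frequency = 16/2 = 8 Hz.
|f − 405| = 8, so the air column was at either 397 Hz or 413 Hz.
A shorter pipe has a higher fundamental; the adjustment raises the air column's frequency.
The beat rate fell, so the adjustment moved the air column toward 405 Hz — it must have started below the reference.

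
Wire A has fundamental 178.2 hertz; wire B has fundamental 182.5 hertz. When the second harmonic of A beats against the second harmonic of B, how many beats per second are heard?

Second harmonic of the first: 2·178.2 = 356.4 Hz.
Second harmonic of the second: 2·182.5 = 365.0 Hz.
f_beat = |356.4 − 365.0| = 8.6 Hz.

8.6 Hz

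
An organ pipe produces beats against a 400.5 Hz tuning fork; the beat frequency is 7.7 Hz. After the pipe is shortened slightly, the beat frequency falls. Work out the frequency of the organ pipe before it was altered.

|f − 400.5| = 7.7, so the organ pipe was at either 392.8 Hz or 408.2 Hz.
A shorter pipe has a higher fundamental; the adjustment raises the organ pipe's frequency.
The beat rate fell, so the adjustment moved the organ pipe toward 400.5 Hz — it must have started below the reference.

392.8 Hz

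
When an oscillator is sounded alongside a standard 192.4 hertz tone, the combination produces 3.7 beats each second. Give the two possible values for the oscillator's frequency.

188.7 Hz or 196.1 Hz

|f − 192.4| = 3.7, so f = 192.4 ± 3.7.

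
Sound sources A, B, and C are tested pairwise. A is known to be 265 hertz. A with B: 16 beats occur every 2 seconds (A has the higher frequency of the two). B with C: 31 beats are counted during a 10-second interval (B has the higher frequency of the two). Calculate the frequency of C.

A–B: Beat frequency = 16/2 = 8 Hz.
B is below A, so f_B = 265 − 8 = 257 Hz.
B–C: Beat frequency = 31/10 = 3.1 Hz.
C is below B, so f_C = 257 − 3.1 = 253.9 Hz.

253.9 Hz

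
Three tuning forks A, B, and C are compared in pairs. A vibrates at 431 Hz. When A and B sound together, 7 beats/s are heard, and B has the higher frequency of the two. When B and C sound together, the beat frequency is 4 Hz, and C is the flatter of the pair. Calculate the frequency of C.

434 Hz

B is above A, so f_B = 431 + 7 = 438 Hz.
C is below B, so f_C = 438 − 4 = 434 Hz.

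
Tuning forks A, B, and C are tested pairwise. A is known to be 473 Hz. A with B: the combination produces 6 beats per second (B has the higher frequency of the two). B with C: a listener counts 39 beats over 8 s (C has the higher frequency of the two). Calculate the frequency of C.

483.875 Hz

B is above A, so f_B = 473 + 6 = 479 Hz.
B–C: Beat frequency = 39/8 = 4.875 Hz.
C is above B, so f_C = 479 + 4.875 = 483.875 Hz.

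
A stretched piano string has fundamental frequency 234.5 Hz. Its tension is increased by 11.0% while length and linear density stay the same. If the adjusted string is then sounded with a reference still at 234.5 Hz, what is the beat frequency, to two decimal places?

For a string, f ∝ √T, so the new frequency is 234.5·√1.110 = 247.0611 Hz.
f_beat = |247.0611 − 234.5| = 12.56 Hz.

12.56 Hz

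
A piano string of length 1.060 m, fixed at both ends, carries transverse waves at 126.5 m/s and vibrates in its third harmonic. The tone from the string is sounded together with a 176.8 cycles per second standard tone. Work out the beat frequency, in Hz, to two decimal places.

For a string fixed at both ends, f_n = n·v/(2L) = 3·126.5/(2·1.060) = 179.0094 Hz.
f_beat = |179.0094 − 176.8| = 2.21 Hz.

2.21 Hz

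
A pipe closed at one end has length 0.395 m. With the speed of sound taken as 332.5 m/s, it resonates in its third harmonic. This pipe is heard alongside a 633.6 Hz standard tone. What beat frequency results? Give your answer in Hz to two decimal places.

2.27 Hz

Closed pipe (odd harmonics): f_n = n·v/(4L) = 3·332.5/(4·0.395) = 631.3291 Hz.
f_beat = |631.3291 − 633.6| = 2.27 Hz.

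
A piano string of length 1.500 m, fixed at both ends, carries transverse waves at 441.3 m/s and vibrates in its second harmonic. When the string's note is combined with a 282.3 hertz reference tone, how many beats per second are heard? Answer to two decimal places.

11.90 Hz

For a string fixed at both ends, f_n = n·v/(2L) = 2·441.3/(2·1.500) = 294.2000 Hz.
f_beat = |294.2000 − 282.3| = 11.90 Hz.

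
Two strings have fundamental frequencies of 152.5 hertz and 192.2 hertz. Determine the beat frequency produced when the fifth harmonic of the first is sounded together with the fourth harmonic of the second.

6.3 Hz

Fifth harmonic of the first: 5·152.5 = 762.5 Hz.
Fourth harmonic of the second: 4·192.2 = 768.8 Hz.
f_beat = |762.5 − 768.8| = 6.3 Hz.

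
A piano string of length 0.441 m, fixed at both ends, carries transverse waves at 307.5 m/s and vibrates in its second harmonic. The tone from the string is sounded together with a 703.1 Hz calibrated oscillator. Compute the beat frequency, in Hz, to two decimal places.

5.82 Hz

For a string fixed at both ends, f_n = n·v/(2L) = 2·307.5/(2·0.441) = 697.2789 Hz.
f_beat = |697.2789 − 703.1| = 5.82 Hz.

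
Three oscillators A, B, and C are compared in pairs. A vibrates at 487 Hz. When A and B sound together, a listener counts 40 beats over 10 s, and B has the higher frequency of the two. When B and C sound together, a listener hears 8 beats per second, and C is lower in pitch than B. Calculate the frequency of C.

A–B: Beat frequency = 40/10 = 4 Hz.
B is above A, so f_B = 487 + 4 = 491 Hz.
C is below B, so f_C = 491 − 8 = 483 Hz.

483 Hz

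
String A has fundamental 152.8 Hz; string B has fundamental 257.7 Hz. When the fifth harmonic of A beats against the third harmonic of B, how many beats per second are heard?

9.1 Hz

Fifth harmonic of the first: 5·152.8 = 764.0 Hz.
Third harmonic of the second: 3·257.7 = 773.1 Hz.
f_beat = |764.0 − 773.1| = 9.1 Hz.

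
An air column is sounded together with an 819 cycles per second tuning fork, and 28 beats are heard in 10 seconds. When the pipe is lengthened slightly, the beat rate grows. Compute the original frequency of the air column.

816.2 Hz

Beat frequency = 28/10 = 2.8 Hz.
|f − 819| = 2.8, so the air column was at either 816.2 Hz or 821.8 Hz.
A longer pipe has a lower fundamental; the adjustment lowers the air column's frequency.
The beat rate rose, so the adjustment moved the air column further from 819 Hz — it was already below the reference.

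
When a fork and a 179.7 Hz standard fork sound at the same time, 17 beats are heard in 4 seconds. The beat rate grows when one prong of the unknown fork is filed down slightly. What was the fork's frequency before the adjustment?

Beat frequency = 17/4 = 4.25 Hz.
|f − 179.7| = 4.25, so the fork was at either 175.45 Hz or 183.95 Hz.
Filing a prong removes mass and raises the fork's frequency; the adjustment raises the fork's frequency.
The beat rate rose, so the adjustment moved the fork further from 179.7 Hz — it was already above the reference.

183.95 Hz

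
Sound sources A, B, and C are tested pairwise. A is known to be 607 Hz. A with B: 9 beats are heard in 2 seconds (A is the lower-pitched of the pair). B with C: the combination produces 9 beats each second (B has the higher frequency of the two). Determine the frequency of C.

602.5 Hz

A–B: Beat frequency = 9/2 = 4.5 Hz.
B is above A, so f_B = 607 + 4.5 = 611.5 Hz.
C is below B, so f_C = 611.5 − 9 = 602.5 Hz.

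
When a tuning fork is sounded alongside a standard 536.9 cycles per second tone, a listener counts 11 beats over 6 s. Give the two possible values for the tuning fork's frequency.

535.0667 Hz or 538.7333 Hz

Beat frequency = 11/6 = 1.8333 Hz.
|f − 536.9| = 1.8333, so f = 536.9 ± 1.8333.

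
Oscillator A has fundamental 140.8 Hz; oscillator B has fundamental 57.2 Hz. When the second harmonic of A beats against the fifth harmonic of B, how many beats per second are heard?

4.4 Hz

Second harmonic of the first: 2·140.8 = 281.6 Hz.
Fifth harmonic of the second: 5·57.2 = 286.0 Hz.
f_beat = |281.6 − 286.0| = 4.4 Hz.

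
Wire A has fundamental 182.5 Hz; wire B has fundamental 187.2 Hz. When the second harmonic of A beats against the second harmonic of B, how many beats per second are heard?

9.4 Hz

Second harmonic of the first: 2·182.5 = 365.0 Hz.
Second harmonic of the second: 2·187.2 = 374.4 Hz.
f_beat = |365.0 − 374.4| = 9.4 Hz.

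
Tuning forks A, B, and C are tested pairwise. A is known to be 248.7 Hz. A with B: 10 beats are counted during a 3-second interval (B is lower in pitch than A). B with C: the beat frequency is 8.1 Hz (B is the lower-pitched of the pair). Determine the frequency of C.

253.4667 Hz

A–B: Beat frequency = 10/3 = 3.3333 Hz.
B is below A, so f_B = 248.7 − 3.3333 = 245.3667 Hz.
C is above B, so f_C = 245.3667 + 8.1 = 253.4667 Hz.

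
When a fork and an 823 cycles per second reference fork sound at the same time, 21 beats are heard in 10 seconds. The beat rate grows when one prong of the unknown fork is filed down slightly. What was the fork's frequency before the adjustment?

Beat frequency = 21/10 = 2.1 Hz.
|f − 823| = 2.1, so the fork was at either 820.9 Hz or 825.1 Hz.
Filing a prong removes mass and raises the fork's frequency; the adjustment raises the fork's frequency.
The beat rate rose, so the adjustment moved the fork further from 823 Hz — it was already above the reference.

825.1 Hz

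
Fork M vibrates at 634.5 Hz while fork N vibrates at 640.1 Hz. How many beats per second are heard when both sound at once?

5.6 Hz

The beat frequency equals the magnitude of the frequency difference.
|634.5 − 640.1| = 5.6 Hz.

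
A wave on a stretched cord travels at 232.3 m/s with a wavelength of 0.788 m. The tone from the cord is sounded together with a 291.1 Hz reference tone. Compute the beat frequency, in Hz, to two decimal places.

Source frequency f = v/λ = 232.3/0.788 = 294.7970 Hz.
f_beat = |294.7970 − 291.1| = 3.70 Hz.

3.70 Hz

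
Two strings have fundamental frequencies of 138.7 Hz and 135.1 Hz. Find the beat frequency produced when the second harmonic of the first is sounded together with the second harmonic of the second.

7.2 Hz

Second harmonic of the first: 2·138.7 = 277.4 Hz.
Second harmonic of the second: 2·135.1 = 270.2 Hz.
f_beat = |277.4 − 270.2| = 7.2 Hz.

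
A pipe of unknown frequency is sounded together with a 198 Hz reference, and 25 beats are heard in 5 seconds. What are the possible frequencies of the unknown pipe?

193 Hz or 203 Hz

Beat frequency = 25/5 = 5 Hz.
|f − 198| = 5, so f = 198 ± 5.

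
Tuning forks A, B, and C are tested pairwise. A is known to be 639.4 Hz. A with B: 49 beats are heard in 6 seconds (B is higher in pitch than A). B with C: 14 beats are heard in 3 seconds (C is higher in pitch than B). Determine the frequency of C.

652.2333 Hz

A–B: Beat frequency = 49/6 = 8.1667 Hz.
B is above A, so f_B = 639.4 + 8.1667 = 647.5667 Hz.
B–C: Beat frequency = 14/3 = 4.6667 Hz.
C is above B, so f_C = 647.5667 + 4.6667 = 652.2333 Hz.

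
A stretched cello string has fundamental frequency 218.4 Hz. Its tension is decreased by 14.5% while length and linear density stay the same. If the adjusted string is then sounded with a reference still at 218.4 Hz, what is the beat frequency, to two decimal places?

For a string, f ∝ √T, so the new frequency is 218.4·√0.855 = 201.9462 Hz.
f_beat = |201.9462 − 218.4| = 16.45 Hz.

16.45 Hz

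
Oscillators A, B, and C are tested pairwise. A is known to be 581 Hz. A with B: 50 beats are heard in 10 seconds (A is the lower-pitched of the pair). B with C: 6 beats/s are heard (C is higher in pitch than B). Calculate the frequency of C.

592 Hz

A–B: Beat frequency = 50/10 = 5 Hz.
B is above A, so f_B = 581 + 5 = 586 Hz.
C is above B, so f_C = 586 + 6 = 592 Hz.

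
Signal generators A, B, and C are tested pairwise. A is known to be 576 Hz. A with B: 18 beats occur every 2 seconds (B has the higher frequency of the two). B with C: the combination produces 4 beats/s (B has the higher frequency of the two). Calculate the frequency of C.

581 Hz

A–B: Beat frequency = 18/2 = 9 Hz.
B is above A, so f_B = 576 + 9 = 585 Hz.
C is below B, so f_C = 585 − 4 = 581 Hz.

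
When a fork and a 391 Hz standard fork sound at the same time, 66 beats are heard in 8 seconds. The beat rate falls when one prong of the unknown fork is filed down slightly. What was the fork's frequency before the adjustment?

Beat frequency = 66/8 = 8.25 Hz.
|f − 391| = 8.25, so the fork was at either 382.75 Hz or 399.25 Hz.
Filing a prong removes mass and raises the fork's frequency; the adjustment raises the fork's frequency.
The beat rate fell, so the adjustment moved the fork toward 391 Hz — it must have started below the reference.

382.75 Hz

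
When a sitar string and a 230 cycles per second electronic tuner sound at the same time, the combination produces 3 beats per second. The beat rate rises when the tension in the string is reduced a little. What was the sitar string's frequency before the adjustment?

227 Hz

|f − 230| = 3, so the sitar string was at either 227 Hz or 233 Hz.
Lower tension means lower frequency; the adjustment lowers the sitar string's frequency.
The beat rate rose, so the adjustment moved the sitar string further from 230 Hz — it was already below the reference.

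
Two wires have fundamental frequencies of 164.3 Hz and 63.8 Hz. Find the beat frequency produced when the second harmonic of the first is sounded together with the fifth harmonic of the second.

9.6 Hz

Second harmonic of the first: 2·164.3 = 328.6 Hz.
Fifth harmonic of the second: 5·63.8 = 319.0 Hz.
f_beat = |328.6 − 319.0| = 9.6 Hz.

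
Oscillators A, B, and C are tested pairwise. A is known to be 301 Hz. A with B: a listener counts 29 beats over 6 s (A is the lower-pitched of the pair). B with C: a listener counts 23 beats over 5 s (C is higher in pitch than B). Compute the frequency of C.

310.4333 Hz

A–B: Beat frequency = 29/6 = 4.8333 Hz.
B is above A, so f_B = 301 + 4.8333 = 305.8333 Hz.
B–C: Beat frequency = 23/5 = 4.6 Hz.
C is above B, so f_C = 305.8333 + 4.6 = 310.4333 Hz.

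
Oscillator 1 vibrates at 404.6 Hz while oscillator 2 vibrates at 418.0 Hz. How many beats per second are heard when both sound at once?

The beat frequency equals the magnitude of the frequency difference.
|404.6 − 418.0| = 13.4 Hz.

13.4 Hz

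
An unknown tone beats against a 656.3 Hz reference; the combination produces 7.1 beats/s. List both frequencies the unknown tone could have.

649.2 Hz or 663.4 Hz

|f − 656.3| = 7.1, so f = 656.3 ± 7.1.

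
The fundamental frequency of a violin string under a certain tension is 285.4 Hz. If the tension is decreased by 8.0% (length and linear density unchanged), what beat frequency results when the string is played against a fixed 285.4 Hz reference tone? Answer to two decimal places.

11.65 Hz

For a string, f ∝ √T, so the new frequency is 285.4·√0.920 = 273.7461 Hz.
f_beat = |273.7461 − 285.4| = 11.65 Hz.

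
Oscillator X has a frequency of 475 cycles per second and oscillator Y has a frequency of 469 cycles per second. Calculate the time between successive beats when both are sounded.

f_beat = |475 − 469| = 6 Hz.
Beat period T = 1 / f_beat = 1 / 6 s.

0.167 s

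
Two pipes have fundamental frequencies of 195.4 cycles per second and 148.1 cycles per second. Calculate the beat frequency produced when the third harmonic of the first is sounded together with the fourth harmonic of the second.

6.2 Hz

Third harmonic of the first: 3·195.4 = 586.2 Hz.
Fourth harmonic of the second: 4·148.1 = 592.4 Hz.
f_beat = |586.2 − 592.4| = 6.2 Hz.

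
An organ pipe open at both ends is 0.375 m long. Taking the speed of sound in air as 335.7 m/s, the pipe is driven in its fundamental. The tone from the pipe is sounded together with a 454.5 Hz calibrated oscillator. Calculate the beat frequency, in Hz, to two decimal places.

Open pipe: f_n = n·v/(2L) = 1·335.7/(2·0.375) = 447.6000 Hz.
f_beat = |447.6000 − 454.5| = 6.90 Hz.

6.90 Hz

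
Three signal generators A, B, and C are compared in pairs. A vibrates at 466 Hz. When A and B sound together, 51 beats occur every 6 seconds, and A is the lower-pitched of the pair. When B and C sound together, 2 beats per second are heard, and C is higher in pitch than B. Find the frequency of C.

476.5 Hz

A–B: Beat frequency = 51/6 = 8.5 Hz.
B is above A, so f_B = 466 + 8.5 = 474.5 Hz.
C is above B, so f_C = 474.5 + 2 = 476.5 Hz.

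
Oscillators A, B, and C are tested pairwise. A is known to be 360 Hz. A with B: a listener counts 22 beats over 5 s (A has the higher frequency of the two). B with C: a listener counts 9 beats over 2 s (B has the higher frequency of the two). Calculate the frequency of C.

A–B: Beat frequency = 22/5 = 4.4 Hz.
B is below A, so f_B = 360 − 4.4 = 355.6 Hz.
B–C: Beat frequency = 9/2 = 4.5 Hz.
C is below B, so f_C = 355.6 − 4.5 = 351.1 Hz.

351.1 Hz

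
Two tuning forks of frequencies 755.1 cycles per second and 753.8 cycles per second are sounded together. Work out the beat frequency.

1.3 Hz

The beat frequency equals the magnitude of the frequency difference.
|755.1 − 753.8| = 1.3 Hz.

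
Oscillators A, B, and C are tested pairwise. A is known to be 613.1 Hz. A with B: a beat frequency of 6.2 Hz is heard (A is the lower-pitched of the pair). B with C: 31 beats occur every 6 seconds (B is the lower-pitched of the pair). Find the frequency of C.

624.4667 Hz

B is above A, so f_B = 613.1 + 6.2 = 619.3 Hz.
B–C: Beat frequency = 31/6 = 5.1667 Hz.
C is above B, so f_C = 619.3 + 5.1667 = 624.4667 Hz.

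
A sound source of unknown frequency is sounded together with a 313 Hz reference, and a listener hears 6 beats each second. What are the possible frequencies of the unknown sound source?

307 Hz or 319 Hz

|f − 313| = 6, so f = 313 ± 6.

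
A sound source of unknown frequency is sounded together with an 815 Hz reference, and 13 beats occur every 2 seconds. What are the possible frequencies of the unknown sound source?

808.5 Hz or 821.5 Hz

Beat frequency = 13/2 = 6.5 Hz.
|f − 815| = 6.5, so f = 815 ± 6.5.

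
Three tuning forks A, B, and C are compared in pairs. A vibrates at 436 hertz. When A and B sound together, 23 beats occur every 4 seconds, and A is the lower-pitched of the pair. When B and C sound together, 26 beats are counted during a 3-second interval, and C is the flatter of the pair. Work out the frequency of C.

A–B: Beat frequency = 23/4 = 5.75 Hz.
B is above A, so f_B = 436 + 5.75 = 441.75 Hz.
B–C: Beat frequency = 26/3 = 8.6667 Hz.
C is below B, so f_C = 441.75 − 8.6667 = 433.0833 Hz.

433.0833 Hz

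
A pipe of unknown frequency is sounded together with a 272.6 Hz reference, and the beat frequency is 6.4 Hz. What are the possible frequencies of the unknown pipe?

|f − 272.6| = 6.4, so f = 272.6 ± 6.4.

266.2 Hz or 279 Hz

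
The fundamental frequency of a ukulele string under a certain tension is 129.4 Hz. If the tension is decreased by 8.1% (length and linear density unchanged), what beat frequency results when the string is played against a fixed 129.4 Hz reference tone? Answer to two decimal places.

5.35 Hz

For a string, f ∝ √T, so the new frequency is 129.4·√0.919 = 124.0486 Hz.
f_beat = |124.0486 − 129.4| = 5.35 Hz.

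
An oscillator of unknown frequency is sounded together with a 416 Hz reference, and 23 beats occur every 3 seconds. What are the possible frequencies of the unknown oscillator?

Beat frequency = 23/3 = 7.6667 Hz.
|f − 416| = 7.6667, so f = 416 ± 7.6667.

408.3333 Hz or 423.6667 Hz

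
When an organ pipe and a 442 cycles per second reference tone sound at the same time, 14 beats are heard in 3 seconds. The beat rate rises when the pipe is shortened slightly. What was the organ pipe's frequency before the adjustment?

Beat frequency = 14/3 = 4.6667 Hz.
|f − 442| = 4.6667, so the organ pipe was at either 437.3333 Hz or 446.6667 Hz.
A shorter pipe has a higher fundamental; the adjustment raises the organ pipe's frequency.
The beat rate rose, so the adjustment moved the organ pipe further from 442 Hz — it was already above the reference.

446.6667 Hz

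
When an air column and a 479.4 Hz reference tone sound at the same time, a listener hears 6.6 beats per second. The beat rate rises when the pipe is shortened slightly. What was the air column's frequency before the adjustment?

|f − 479.4| = 6.6, so the air column was at either 472.8 Hz or 486 Hz.
A shorter pipe has a higher fundamental; the adjustment raises the air column's frequency.
The beat rate rose, so the adjustment moved the air column further from 479.4 Hz — it was already above the reference.

486 Hz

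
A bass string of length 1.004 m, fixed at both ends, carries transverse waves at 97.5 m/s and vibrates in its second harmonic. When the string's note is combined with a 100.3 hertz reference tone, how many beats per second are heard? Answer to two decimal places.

For a string fixed at both ends, f_n = n·v/(2L) = 2·97.5/(2·1.004) = 97.1116 Hz.
f_beat = |97.1116 − 100.3| = 3.19 Hz.

3.19 Hz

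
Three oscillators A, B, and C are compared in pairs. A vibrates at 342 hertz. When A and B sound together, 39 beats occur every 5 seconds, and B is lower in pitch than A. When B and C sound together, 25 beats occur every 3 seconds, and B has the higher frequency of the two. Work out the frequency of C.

A–B: Beat frequency = 39/5 = 7.8 Hz.
B is below A, so f_B = 342 − 7.8 = 334.2 Hz.
B–C: Beat frequency = 25/3 = 8.3333 Hz.
C is below B, so f_C = 334.2 − 8.3333 = 325.8667 Hz.

325.8667 Hz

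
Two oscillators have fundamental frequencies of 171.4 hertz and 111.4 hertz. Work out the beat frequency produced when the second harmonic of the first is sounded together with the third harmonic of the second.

8.6 Hz

Second harmonic of the first: 2·171.4 = 342.8 Hz.
Third harmonic of the second: 3·111.4 = 334.2 Hz.
f_beat = |342.8 − 334.2| = 8.6 Hz.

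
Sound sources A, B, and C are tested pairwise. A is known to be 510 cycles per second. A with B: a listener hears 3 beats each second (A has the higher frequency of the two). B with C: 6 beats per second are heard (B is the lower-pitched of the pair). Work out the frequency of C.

B is below A, so f_B = 510 − 3 = 507 Hz.
C is above B, so f_C = 507 + 6 = 513 Hz.

513 Hz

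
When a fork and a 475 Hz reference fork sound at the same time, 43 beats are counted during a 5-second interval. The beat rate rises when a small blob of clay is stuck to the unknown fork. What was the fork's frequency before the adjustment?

Beat frequency = 43/5 = 8.6 Hz.
|f − 475| = 8.6, so the fork was at either 466.4 Hz or 483.6 Hz.
Adding mass to a fork lowers its frequency; the adjustment lowers the fork's frequency.
The beat rate rose, so the adjustment moved the fork further from 475 Hz — it was already below the reference.

466.4 Hz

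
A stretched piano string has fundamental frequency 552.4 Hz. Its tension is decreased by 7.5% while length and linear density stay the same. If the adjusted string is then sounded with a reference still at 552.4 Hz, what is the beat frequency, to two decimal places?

For a string, f ∝ √T, so the new frequency is 552.4·√0.925 = 531.2813 Hz.
f_beat = |531.2813 − 552.4| = 21.12 Hz.

21.12 Hz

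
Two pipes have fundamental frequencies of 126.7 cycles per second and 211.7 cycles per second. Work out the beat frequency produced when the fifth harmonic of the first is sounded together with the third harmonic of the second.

Fifth harmonic of the first: 5·126.7 = 633.5 Hz.
Third harmonic of the second: 3·211.7 = 635.1 Hz.
f_beat = |633.5 − 635.1| = 1.6 Hz.

1.6 Hz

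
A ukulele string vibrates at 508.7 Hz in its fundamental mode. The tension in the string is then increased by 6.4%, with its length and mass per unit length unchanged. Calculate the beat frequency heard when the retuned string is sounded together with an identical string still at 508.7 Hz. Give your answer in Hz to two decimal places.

16.03 Hz

For a string, f ∝ √T, so the new frequency is 508.7·√1.064 = 524.7260 Hz.
f_beat = |524.7260 − 508.7| = 16.03 Hz.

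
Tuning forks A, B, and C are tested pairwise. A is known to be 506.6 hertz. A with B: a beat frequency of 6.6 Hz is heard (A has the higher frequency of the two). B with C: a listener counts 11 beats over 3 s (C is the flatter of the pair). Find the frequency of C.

B is below A, so f_B = 506.6 − 6.6 = 500 Hz.
B–C: Beat frequency = 11/3 = 3.6667 Hz.
C is below B, so f_C = 500 − 3.6667 = 496.3333 Hz.

496.3333 Hz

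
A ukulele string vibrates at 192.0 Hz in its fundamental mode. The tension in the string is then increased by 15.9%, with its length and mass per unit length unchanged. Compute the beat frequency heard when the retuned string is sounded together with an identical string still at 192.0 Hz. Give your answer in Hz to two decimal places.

14.70 Hz

For a string, f ∝ √T, so the new frequency is 192.0·√1.159 = 206.7012 Hz.
f_beat = |206.7012 − 192.0| = 14.70 Hz.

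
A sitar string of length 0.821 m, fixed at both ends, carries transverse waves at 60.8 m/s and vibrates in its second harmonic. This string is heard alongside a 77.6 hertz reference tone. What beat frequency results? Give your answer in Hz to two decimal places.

For a string fixed at both ends, f_n = n·v/(2L) = 2·60.8/(2·0.821) = 74.0560 Hz.
f_beat = |74.0560 − 77.6| = 3.54 Hz.

3.54 Hz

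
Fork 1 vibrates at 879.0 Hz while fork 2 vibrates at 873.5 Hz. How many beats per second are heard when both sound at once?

f_beat = |f₁ − f₂|.
|879.0 − 873.5| = 5.5 Hz.

5.5 Hz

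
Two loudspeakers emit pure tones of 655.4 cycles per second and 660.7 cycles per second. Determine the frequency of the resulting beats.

5.3 Hz

f_beat = |f₁ − f₂|.
|655.4 − 660.7| = 5.3 Hz.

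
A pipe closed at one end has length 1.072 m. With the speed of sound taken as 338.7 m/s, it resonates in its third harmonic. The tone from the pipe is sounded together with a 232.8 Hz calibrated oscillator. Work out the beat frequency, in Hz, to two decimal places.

Closed pipe (odd harmonics): f_n = n·v/(4L) = 3·338.7/(4·1.072) = 236.9636 Hz.
f_beat = |236.9636 − 232.8| = 4.16 Hz.

4.16 Hz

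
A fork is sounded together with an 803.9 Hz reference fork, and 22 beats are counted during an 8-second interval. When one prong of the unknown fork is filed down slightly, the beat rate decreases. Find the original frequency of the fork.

Beat frequency = 22/8 = 2.75 Hz.
|f − 803.9| = 2.75, so the fork was at either 801.15 Hz or 806.65 Hz.
Filing a prong removes mass and raises the fork's frequency; the adjustment raises the fork's frequency.
The beat rate fell, so the adjustment moved the fork toward 803.9 Hz — it must have started below the reference.

801.15 Hz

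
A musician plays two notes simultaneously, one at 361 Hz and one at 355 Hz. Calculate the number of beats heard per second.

6 Hz

The beat frequency equals the magnitude of the frequency difference.
|361 − 355| = 6 Hz.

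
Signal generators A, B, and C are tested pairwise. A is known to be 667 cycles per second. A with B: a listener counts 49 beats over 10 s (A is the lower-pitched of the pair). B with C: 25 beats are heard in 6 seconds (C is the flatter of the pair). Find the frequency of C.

A–B: Beat frequency = 49/10 = 4.9 Hz.
B is above A, so f_B = 667 + 4.9 = 671.9 Hz.
B–C: Beat frequency = 25/6 = 4.1667 Hz.
C is below B, so f_C = 671.9 − 4.1667 = 667.7333 Hz.

667.7333 Hz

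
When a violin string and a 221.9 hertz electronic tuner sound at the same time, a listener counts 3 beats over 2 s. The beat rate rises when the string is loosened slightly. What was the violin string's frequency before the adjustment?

220.4 Hz

Beat frequency = 3/2 = 1.5 Hz.
|f − 221.9| = 1.5, so the violin string was at either 220.4 Hz or 223.4 Hz.
Reducing tension lowers a string's frequency; the adjustment lowers the violin string's frequency.
The beat rate rose, so the adjustment moved the violin string further from 221.9 Hz — it was already below the reference.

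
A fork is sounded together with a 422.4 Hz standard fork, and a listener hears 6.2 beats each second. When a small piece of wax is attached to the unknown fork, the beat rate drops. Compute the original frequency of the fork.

428.6 Hz

|f − 422.4| = 6.2, so the fork was at either 416.2 Hz or 428.6 Hz.
Loading a fork with wax lowers its frequency; the adjustment lowers the fork's frequency.
The beat rate fell, so the adjustment moved the fork toward 422.4 Hz — it must have started above the reference.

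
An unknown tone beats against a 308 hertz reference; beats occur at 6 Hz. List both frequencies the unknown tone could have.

302 Hz or 314 Hz

|f − 308| = 6, so f = 308 ± 6.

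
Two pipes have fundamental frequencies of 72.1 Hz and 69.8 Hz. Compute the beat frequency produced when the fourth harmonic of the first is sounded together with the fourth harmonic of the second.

9.2 Hz

Fourth harmonic of the first: 4·72.1 = 288.4 Hz.
Fourth harmonic of the second: 4·69.8 = 279.2 Hz.
f_beat = |288.4 − 279.2| = 9.2 Hz.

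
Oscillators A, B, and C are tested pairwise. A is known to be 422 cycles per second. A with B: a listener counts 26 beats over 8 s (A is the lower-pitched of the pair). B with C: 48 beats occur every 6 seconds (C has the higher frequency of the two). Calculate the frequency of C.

433.25 Hz

A–B: Beat frequency = 26/8 = 3.25 Hz.
B is above A, so f_B = 422 + 3.25 = 425.25 Hz.
B–C: Beat frequency = 48/6 = 8 Hz.
C is above B, so f_C = 425.25 + 8 = 433.25 Hz.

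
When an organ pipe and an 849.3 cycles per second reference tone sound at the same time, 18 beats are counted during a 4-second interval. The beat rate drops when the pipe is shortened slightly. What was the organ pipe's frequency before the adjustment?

844.8 Hz

Beat frequency = 18/4 = 4.5 Hz.
|f − 849.3| = 4.5, so the organ pipe was at either 844.8 Hz or 853.8 Hz.
A shorter pipe has a higher fundamental; the adjustment raises the organ pipe's frequency.
The beat rate fell, so the adjustment moved the organ pipe toward 849.3 Hz — it must have started below the reference.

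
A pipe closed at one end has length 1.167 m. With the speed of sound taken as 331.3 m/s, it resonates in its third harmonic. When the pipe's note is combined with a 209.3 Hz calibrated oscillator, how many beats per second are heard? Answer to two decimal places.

3.62 Hz

Closed pipe (odd harmonics): f_n = n·v/(4L) = 3·331.3/(4·1.167) = 212.9177 Hz.
f_beat = |212.9177 − 209.3| = 3.62 Hz.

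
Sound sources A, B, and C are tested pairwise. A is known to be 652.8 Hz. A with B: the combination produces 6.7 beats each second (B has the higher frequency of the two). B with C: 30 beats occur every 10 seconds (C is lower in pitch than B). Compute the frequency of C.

B is above A, so f_B = 652.8 + 6.7 = 659.5 Hz.
B–C: Beat frequency = 30/10 = 3 Hz.
C is below B, so f_C = 659.5 − 3 = 656.5 Hz.

656.5 Hz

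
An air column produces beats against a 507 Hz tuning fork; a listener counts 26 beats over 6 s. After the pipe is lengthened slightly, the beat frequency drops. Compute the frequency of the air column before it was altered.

Beat frequency = 26/6 = 4.3333 Hz.
|f − 507| = 4.3333, so the air column was at either 502.6667 Hz or 511.3333 Hz.
A longer pipe has a lower fundamental; the adjustment lowers the air column's frequency.
The beat rate fell, so the adjustment moved the air column toward 507 Hz — it must have started above the reference.

511.3333 Hz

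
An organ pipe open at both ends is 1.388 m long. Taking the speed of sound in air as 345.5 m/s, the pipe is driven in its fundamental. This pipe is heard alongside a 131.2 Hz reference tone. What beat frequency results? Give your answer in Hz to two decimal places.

6.74 Hz

Open pipe: f_n = n·v/(2L) = 1·345.5/(2·1.388) = 124.4597 Hz.
f_beat = |124.4597 − 131.2| = 6.74 Hz.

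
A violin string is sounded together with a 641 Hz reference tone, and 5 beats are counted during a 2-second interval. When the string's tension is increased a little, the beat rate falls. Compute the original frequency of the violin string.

Beat frequency = 5/2 = 2.5 Hz.
|f − 641| = 2.5, so the violin string was at either 638.5 Hz or 643.5 Hz.
Higher tension means higher frequency; the adjustment raises the violin string's frequency.
The beat rate fell, so the adjustment moved the violin string toward 641 Hz — it must have started below the reference.

638.5 Hz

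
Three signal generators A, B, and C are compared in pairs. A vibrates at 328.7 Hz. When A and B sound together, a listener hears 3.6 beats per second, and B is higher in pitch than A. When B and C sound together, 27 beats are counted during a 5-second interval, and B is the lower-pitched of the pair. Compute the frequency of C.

337.7 Hz

B is above A, so f_B = 328.7 + 3.6 = 332.3 Hz.
B–C: Beat frequency = 27/5 = 5.4 Hz.
C is above B, so f_C = 332.3 + 5.4 = 337.7 Hz.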